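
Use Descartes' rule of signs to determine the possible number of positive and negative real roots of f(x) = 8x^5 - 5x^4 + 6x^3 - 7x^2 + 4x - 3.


Descartes' rule of signs:

For positive roots, count sign changes in f(x) = 8x^5 - 5x^4 + 6x^3 - 7x^2 + 4x - 3:
Signs of coefficients: +, -, +, -, +, -
Number of sign changes: 5
Possible positive real roots: 5, 3, 1

For negative roots, examine f(-x) = -8x^5 - 5x^4 - 6x^3 - 7x^2 - 4x - 3:
Signs of coefficients: -, -, -, -, -, -
Number of sign changes: 0
Possible negative real roots: 0

Positive roots: 5 or 3 or 1; Negative roots: 0


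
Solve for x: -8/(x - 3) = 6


Multiply both sides by (x - 3): -8 = 6(x - 3)
Distribute: -8 = 6x - 18
6x = -8 + 18 = 10
x = 5/3

x = 5/3


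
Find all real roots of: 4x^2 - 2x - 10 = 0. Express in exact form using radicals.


Using the quadratic formula: x = (-b ± sqrt(b^2 - 4ac)) / (2a)
Here a = 4, b = -2, c = -10
Discriminant = b^2 - 4ac = (-2)^2 - 4(4)(-10) = 4 + 160 = 164
Since discriminant = 164 > 0, there are two real roots.
x = (2 ± 2*sqrt(41)) / 8
Simplifying: x = (1 ± sqrt(41)) / 4
Numerically: x ≈ 1.8508 or x ≈ -1.3508

x = (1 + sqrt(41)) / 4 or x = (1 - sqrt(41)) / 4


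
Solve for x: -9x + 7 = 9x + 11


Starting with: -9x + 7 = 9x + 11
Move all x terms to left: (-9 - 9)x = 11 - 7
Simplify: -18x = 4
Divide both sides by -18: x = -2/9

x = -2/9


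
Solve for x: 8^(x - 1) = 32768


Express both sides with the same base.
32768 = 8^5
Since the bases match, equate exponents: x - 1 = 5
So x = 5 - (-1) = 6

x = 6


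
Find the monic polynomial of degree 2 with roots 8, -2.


A monic polynomial with roots 8, -2 is:
p(x) = (x - 8)(x + 2)
After multiplying by (x - 8): x - 8
After multiplying by (x + 2): x^2 - 6x - 16

x^2 - 6x - 16


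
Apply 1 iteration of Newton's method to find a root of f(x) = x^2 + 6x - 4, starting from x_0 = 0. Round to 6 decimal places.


Newton's method: x_(n+1) = x_n - f(x_n)/f'(x_n)
f(x) = x^2 + 6x - 4
f'(x) = 2x + 6

Iteration 1:
  f(0.000000) = -4.000000
  f'(0.000000) = 6.000000
  x_1 = 0.000000 - (-4.000000)/(6.000000) = 0.666667

x_1 = 0.666667


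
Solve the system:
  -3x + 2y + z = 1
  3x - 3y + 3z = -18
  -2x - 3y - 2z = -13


Using Cramer's rule. Expand each determinant along the first row.
D  = (-3)*[(-3)*(-2) - 3*(-3)] - 2*[3*(-2) - 3*(-2)] + 1*[3*(-3) - (-3)*(-2)]
  = (-3)*(15) - 2*(0) + 1*(-15) = -60
Dx = 1*[(-3)*(-2) - 3*(-3)] - 2*[(-18)*(-2) - 3*(-13)] + 1*[(-18)*(-3) - (-3)*(-13)]
  = 1*(15) - 2*(75) + 1*(15) = -120
Dy = (-3)*[(-18)*(-2) - 3*(-13)] - 1*[3*(-2) - 3*(-2)] + 1*[3*(-13) - (-18)*(-2)]
  = (-3)*(75) - 1*(0) + 1*(-75) = -300
Dz = (-3)*[(-3)*(-13) - (-18)*(-3)] - 2*[3*(-13) - (-18)*(-2)] + 1*[3*(-3) - (-3)*(-2)]
  = (-3)*(-15) - 2*(-75) + 1*(-15) = 180
x = Dx/D = -120/-60 = 2, y = Dy/D = -300/-60 = 5, z = Dz/D = 180/-60 = -3
Check eq1: (-3)(2) + (2)(5) + (1)(-3) = 1 = 1 ✓
Check eq2: (3)(2) + (-3)(5) + (3)(-3) = -18 = -18 ✓
Check eq3: (-2)(2) + (-3)(5) + (-2)(-3) = -13 = -13 ✓

x = 2, y = 5, z = -3


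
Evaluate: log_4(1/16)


We need the exponent such that 4^? = 1/16
4^(-2) = 1/4^2 = 1/16
Therefore log_4(1/16) = -2

-2


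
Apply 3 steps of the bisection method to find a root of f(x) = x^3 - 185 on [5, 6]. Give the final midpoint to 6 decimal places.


f(x) = x^3 - 185
f(5) = -60 < 0
f(6) = 31 > 0

Step 1: midpoint = (5.000000 + 6.000000)/2 = 5.500000
  f(5.500000) = -18.625000
  f(mid) < 0, so root is in [5.500000, 6.000000]

Step 2: midpoint = (5.500000 + 6.000000)/2 = 5.750000
  f(5.750000) = 5.109375
  f(mid) > 0, so root is in [5.500000, 5.750000]

Step 3: midpoint = (5.500000 + 5.750000)/2 = 5.625000
  f(5.625000) = -7.021484
  f(mid) < 0, so root is in [5.625000, 5.750000]

midpoint = 5.625000


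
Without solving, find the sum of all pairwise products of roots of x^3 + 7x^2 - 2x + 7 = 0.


By Vieta's formulas for x^3 + bx^2 + cx + d = 0:
  r1 + r2 + r3 = -b/a = -7
  r1*r2 + r1*r3 + r2*r3 = c/a = -2
  r1*r2*r3 = -d/a = -7


Sum of pairwise products = -2


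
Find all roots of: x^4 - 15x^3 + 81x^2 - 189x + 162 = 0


Let p(x) = x^4 - 15x^3 + 81x^2 - 189x + 162. By the rational root theorem (leading coefficient 1), any rational root is an integer divisor of 162: try ±1, ±2, ... in turn.
Test x = 1: value = 40 ≠ 0.
Test x = -1: value = 448 ≠ 0.
Test x = 2: value = 4 ≠ 0.
Test x = -2: value = 1000 ≠ 0.
Test x = 3: value = 0 ✓, so (x - 3) is a factor.
Synthetic division by (x - 3): bring down 1; 1(3) - 15 = -12; (-12)(3) + 81 = 45; 45(3) - 189 = -54; (-54)(3) + 162 = 0 → quotient x^3 - 12x^2 + 45x - 54, remainder 0.
Continue with the quotient x^3 - 12x^2 + 45x - 54 (candidates must divide 54; re-test x = 3 first in case it repeats).
Test x = 3: value = 0 ✓, so (x - 3) is a factor.
Synthetic division by (x - 3): bring down 1; 1(3) - 12 = -9; (-9)(3) + 45 = 18; 18(3) - 54 = 0 → quotient x^2 - 9x + 18, remainder 0.
Solve the quadratic x^2 - 9x + 18 = 0: discriminant = (-9)^2 - 4(1)(18) = 81 - 72 = 9.
sqrt(9) = 3, so x = (9 ± 3)/2: x = 6 or x = 3.
Collecting all roots found:

x = 3 (multiplicity 3), x = 6


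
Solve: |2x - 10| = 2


An absolute value equation |expr| = 2 gives two cases:
Case 1: 2x - 10 = 2
  2x = 12, so x = 6
Case 2: 2x - 10 = -2
  2x = 8, so x = 4

x = 4, x = 6


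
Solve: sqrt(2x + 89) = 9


Square both sides: 2x + 89 = 9^2 = 81
2x = 81 - 89 = -8
x = -4
Check: sqrt(2*(-4) + 89) = sqrt(81) = 9 ✓

x = -4


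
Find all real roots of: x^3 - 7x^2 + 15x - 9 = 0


Let p(x) = x^3 - 7x^2 + 15x - 9. By the rational root theorem (leading coefficient 1), any rational root is an integer divisor of 9: try ±1, ±2, ... in turn.
Test x = 1: value = 0 ✓, so (x - 1) is a factor.
Synthetic division by (x - 1): bring down 1; 1(1) - 7 = -6; (-6)(1) + 15 = 9; 9(1) - 9 = 0 → quotient x^2 - 6x + 9, remainder 0.
Solve the quadratic x^2 - 6x + 9 = 0: discriminant = (-6)^2 - 4(1)(9) = 36 - 36 = 0.
Discriminant = 0, so a double root: x = 6/2 = 3.

x = 1, x = 3 (multiplicity 2)


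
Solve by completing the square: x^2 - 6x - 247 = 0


Start: x^2 - 6x - 247 = 0
Move constant: x^2 - 6x = 247
Half of -6 is -3, squared is 9
Add 9 to both sides: x^2 - 6x + 9 = 256
(x - 3)^2 = 256
x - 3 = ±16
x = 3 + 16 = 19 or x = 3 - 16 = -13

x = -13, x = 19


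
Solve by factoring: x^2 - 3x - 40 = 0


We need two numbers that multiply to -40 and add to -3.
Those numbers are -8 and 5 (since (-8) * 5 = -40 and (-8) + 5 = -3).
So x^2 - 3x - 40 = (x - 8)(x + 5) = 0
Setting each factor to zero: x = 8 or x = -5

x = -5, x = 8


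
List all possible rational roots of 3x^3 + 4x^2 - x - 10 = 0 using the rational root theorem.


Rational root theorem: possible roots are ±p/q where:
  p divides the constant term (-10): p ∈ {1, 2, 5, 10}
  q divides the leading coefficient (3): q ∈ {1, 3}

All possible rational roots: -10, -5, -10/3, -2, -5/3, -1, -2/3, -1/3, 1/3, 2/3, 1, 5/3, 2, 10/3, 5, 10

-10, -5, -10/3, -2, -5/3, -1, -2/3, -1/3, 1/3, 2/3, 1, 5/3, 2, 10/3, 5, 10


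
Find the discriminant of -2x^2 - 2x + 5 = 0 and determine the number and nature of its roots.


For ax^2 + bx + c = 0, discriminant D = b^2 - 4ac
Here a = -2, b = -2, c = 5
D = (-2)^2 - 4(-2)(5) = 4 + 40 = 44

D = 44 > 0 but not a perfect square
The equation has 2 distinct real irrational roots.

Discriminant = 44, 2 distinct real irrational roots


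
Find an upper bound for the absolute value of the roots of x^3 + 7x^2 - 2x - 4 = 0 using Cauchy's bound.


Cauchy's bound: all roots r satisfy |r| <= 1 + max(|a_i/a_n|) for i = 0,...,n-1
where a_n is the leading coefficient.

Coefficients: [1, 7, -2, -4]
Leading coefficient a_n = 1
Ratios |a_i/a_n|: 7, 2, 4
Maximum ratio: 7
Cauchy's bound: |r| <= 1 + 7 = 8

Upper bound = 8


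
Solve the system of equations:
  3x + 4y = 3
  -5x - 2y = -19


Using Cramer's rule:
Determinant D = (3)(-2) - (-5)(4) = -6 + 20 = 14
Dx = (3)(-2) - (-19)(4) = -6 + 76 = 70
Dy = (3)(-19) - (-5)(3) = -57 + 15 = -42
x = Dx/D = 70/14 = 5
y = Dy/D = -42/14 = -3

x = 5, y = -3


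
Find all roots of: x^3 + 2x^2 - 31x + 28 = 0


Let p(x) = x^3 + 2x^2 - 31x + 28. By the rational root theorem (leading coefficient 1), any rational root is an integer divisor of 28: try ±1, ±2, ... in turn.
Test x = 1: value = 0 ✓, so (x - 1) is a factor.
Synthetic division by (x - 1): bring down 1; 1(1) + 2 = 3; 3(1) - 31 = -28; (-28)(1) + 28 = 0 → quotient x^2 + 3x - 28, remainder 0.
Solve the quadratic x^2 + 3x - 28 = 0: discriminant = 3^2 - 4(1)(-28) = 9 + 112 = 121.
sqrt(121) = 11, so x = (-3 ± 11)/2: x = 4 or x = -7.
Collecting all roots found:

x = -7, x = 1, x = 4


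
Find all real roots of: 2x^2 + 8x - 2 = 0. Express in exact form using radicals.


Using the quadratic formula: x = (-b ± sqrt(b^2 - 4ac)) / (2a)
Here a = 2, b = 8, c = -2
Discriminant = b^2 - 4ac = 8^2 - 4(2)(-2) = 64 + 16 = 80
Since discriminant = 80 > 0, there are two real roots.
x = (-8 ± 4*sqrt(5)) / 4
Simplifying: x = -2 ± sqrt(5)
Numerically: x ≈ 0.2361 or x ≈ -4.2361

x = -2 + sqrt(5) or x = -2 - sqrt(5)


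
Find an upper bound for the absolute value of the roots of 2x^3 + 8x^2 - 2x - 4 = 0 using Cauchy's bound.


Cauchy's bound: all roots r satisfy |r| <= 1 + max(|a_i/a_n|) for i = 0,...,n-1
where a_n is the leading coefficient.

Coefficients: [2, 8, -2, -4]
Leading coefficient a_n = 2
Ratios |a_i/a_n|: 4, 1, 2
Maximum ratio: 4
Cauchy's bound: |r| <= 1 + 4 = 5

Upper bound = 5


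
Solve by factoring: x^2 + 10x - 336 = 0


We need two numbers that multiply to -336 and add to 10.
Those numbers are 24 and -14 (since 24 * (-14) = -336 and 24 + (-14) = 10).
So x^2 + 10x - 336 = (x + 24)(x - 14) = 0
Setting each factor to zero: x = -24 or x = 14

x = -24, x = 14


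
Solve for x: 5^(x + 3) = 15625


Express both sides with the same base.
15625 = 5^6
Since the bases match, equate exponents: x + 3 = 6
So x = 6 - (3) = 3

x = 3


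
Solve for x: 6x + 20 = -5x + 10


Starting with: 6x + 20 = -5x + 10
Move all x terms to left: (6 + 5)x = 10 - 20
Simplify: 11x = -10
Divide both sides by 11: x = -10/11

x = -10/11


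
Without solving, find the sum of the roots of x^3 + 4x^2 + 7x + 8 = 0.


By Vieta's formulas for x^3 + bx^2 + cx + d = 0:
  r1 + r2 + r3 = -b/a = -4
  r1*r2 + r1*r3 + r2*r3 = c/a = 7
  r1*r2*r3 = -d/a = -8


Sum = -4


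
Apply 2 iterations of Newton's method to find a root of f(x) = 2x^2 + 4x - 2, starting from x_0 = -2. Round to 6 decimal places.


Newton's method: x_(n+1) = x_n - f(x_n)/f'(x_n)
f(x) = 2x^2 + 4x - 2
f'(x) = 4x + 4

Iteration 1:
  f(-2.000000) = -2.000000
  f'(-2.000000) = -4.000000
  x_1 = -2.000000 - (-2.000000)/(-4.000000) = -2.500000

Iteration 2:
  f(-2.500000) = 0.500000
  f'(-2.500000) = -6.000000
  x_2 = -2.500000 - (0.500000)/(-6.000000) = -2.416667

x_2 = -2.416667


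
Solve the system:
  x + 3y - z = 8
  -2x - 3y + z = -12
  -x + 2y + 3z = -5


Using Cramer's rule. Expand each determinant along the first row.
D  = 1*[(-3)*3 - 1*2] - 3*[(-2)*3 - 1*(-1)] + (-1)*[(-2)*2 - (-3)*(-1)]
  = 1*(-11) - 3*(-5) + (-1)*(-7) = 11
Dx = 8*[(-3)*3 - 1*2] - 3*[(-12)*3 - 1*(-5)] + (-1)*[(-12)*2 - (-3)*(-5)]
  = 8*(-11) - 3*(-31) + (-1)*(-39) = 44
Dy = 1*[(-12)*3 - 1*(-5)] - 8*[(-2)*3 - 1*(-1)] + (-1)*[(-2)*(-5) - (-12)*(-1)]
  = 1*(-31) - 8*(-5) + (-1)*(-2) = 11
Dz = 1*[(-3)*(-5) - (-12)*2] - 3*[(-2)*(-5) - (-12)*(-1)] + 8*[(-2)*2 - (-3)*(-1)]
  = 1*(39) - 3*(-2) + 8*(-7) = -11
x = Dx/D = 44/11 = 4, y = Dy/D = 11/11 = 1, z = Dz/D = -11/11 = -1
Check eq1: (1)(4) + (3)(1) + (-1)(-1) = 8 = 8 ✓
Check eq2: (-2)(4) + (-3)(1) + (1)(-1) = -12 = -12 ✓
Check eq3: (-1)(4) + (2)(1) + (3)(-1) = -5 = -5 ✓

x = 4, y = 1, z = -1


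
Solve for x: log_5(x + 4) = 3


Convert to exponential form: x + 4 = 5^3 = 125
x = 125 - 4 = 121
Check: log_5(121 + 4) = log_5(125) = log_5(125) = 3 ✓

x = 121


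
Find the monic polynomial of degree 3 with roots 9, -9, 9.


A monic polynomial with roots 9, -9, 9 is:
p(x) = (x - 9)(x + 9)(x - 9)
After multiplying by (x - 9): x - 9
After multiplying by (x + 9): x^2 - 81
After multiplying by (x - 9): x^3 - 9x^2 - 81x + 729

x^3 - 9x^2 - 81x + 729


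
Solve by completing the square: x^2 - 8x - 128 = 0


Start: x^2 - 8x - 128 = 0
Move constant: x^2 - 8x = 128
Half of -8 is -4, squared is 16
Add 16 to both sides: x^2 - 8x + 16 = 144
(x - 4)^2 = 144
x - 4 = ±12
x = 4 + 12 = 16 or x = 4 - 12 = -8

x = -8, x = 16


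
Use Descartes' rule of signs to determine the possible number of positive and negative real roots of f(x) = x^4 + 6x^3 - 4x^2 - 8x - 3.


Descartes' rule of signs:

For positive roots, count sign changes in f(x) = x^4 + 6x^3 - 4x^2 - 8x - 3:
Signs of coefficients: +, +, -, -, -
Number of sign changes: 1
Possible positive real roots: 1

For negative roots, examine f(-x) = x^4 - 6x^3 - 4x^2 + 8x - 3:
Signs of coefficients: +, -, -, +, -
Number of sign changes: 3
Possible negative real roots: 3, 1

Positive roots: 1; Negative roots: 3 or 1


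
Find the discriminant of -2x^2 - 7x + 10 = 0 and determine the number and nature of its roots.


For ax^2 + bx + c = 0, discriminant D = b^2 - 4ac
Here a = -2, b = -7, c = 10
D = (-7)^2 - 4(-2)(10) = 49 + 80 = 129

D = 129 > 0 but not a perfect square
The equation has 2 distinct real irrational roots.

Discriminant = 129, 2 distinct real irrational roots


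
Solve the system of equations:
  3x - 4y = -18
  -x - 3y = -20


Using Cramer's rule:
Determinant D = (3)(-3) - (-1)(-4) = -9 - 4 = -13
Dx = (-18)(-3) - (-20)(-4) = 54 - 80 = -26
Dy = (3)(-20) - (-1)(-18) = -60 - 18 = -78
x = Dx/D = -26/-13 = 2
y = Dy/D = -78/-13 = 6

x = 2, y = 6


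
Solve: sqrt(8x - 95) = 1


Square both sides: 8x - 95 = 1^2 = 1
8x = 1 + 95 = 96
x = 12
Check: sqrt(8*12 - 95) = sqrt(1) = 1 ✓

x = 12


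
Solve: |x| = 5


An absolute value equation |expr| = 5 gives two cases:
Case 1: x = 5
  x = 5, so x = 5
Case 2: x = -5
  x = -5, so x = -5

x = -5, x = 5


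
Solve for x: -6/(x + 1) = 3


Multiply both sides by (x + 1): -6 = 3(x + 1)
Distribute: -6 = 3x + 3
3x = -6 - 3 = -9
x = -3

x = -3


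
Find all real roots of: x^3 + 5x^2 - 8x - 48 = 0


Let p(x) = x^3 + 5x^2 - 8x - 48. By the rational root theorem (leading coefficient 1), any rational root is an integer divisor of 48: try ±1, ±2, ... in turn.
Test x = 1: value = -50 ≠ 0.
Test x = -1: value = -36 ≠ 0.
Test x = 2: value = -36 ≠ 0.
Test x = -2: value = -20 ≠ 0.
Test x = 3: value = 0 ✓, so (x - 3) is a factor.
Synthetic division by (x - 3): bring down 1; 1(3) + 5 = 8; 8(3) - 8 = 16; 16(3) - 48 = 0 → quotient x^2 + 8x + 16, remainder 0.
Solve the quadratic x^2 + 8x + 16 = 0: discriminant = 8^2 - 4(1)(16) = 64 - 64 = 0.
Discriminant = 0, so a double root: x = -8/2 = -4.

x = -4 (multiplicity 2), x = 3


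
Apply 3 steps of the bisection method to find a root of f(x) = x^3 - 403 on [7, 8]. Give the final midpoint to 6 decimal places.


f(x) = x^3 - 403
f(7) = -60 < 0
f(8) = 109 > 0

Step 1: midpoint = (7.000000 + 8.000000)/2 = 7.500000
  f(7.500000) = 18.875000
  f(mid) > 0, so root is in [7.000000, 7.500000]

Step 2: midpoint = (7.000000 + 7.500000)/2 = 7.250000
  f(7.250000) = -21.921875
  f(mid) < 0, so root is in [7.250000, 7.500000]

Step 3: midpoint = (7.250000 + 7.500000)/2 = 7.375000
  f(7.375000) = -1.869141
  f(mid) < 0, so root is in [7.375000, 7.500000]

midpoint = 7.375000


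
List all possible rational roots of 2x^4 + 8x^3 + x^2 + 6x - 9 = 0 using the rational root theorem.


Rational root theorem: possible roots are ±p/q where:
  p divides the constant term (-9): p ∈ {1, 3, 9}
  q divides the leading coefficient (2): q ∈ {1, 2}

All possible rational roots: -9, -9/2, -3, -3/2, -1, -1/2, 1/2, 1, 3/2, 3, 9/2, 9

-9, -9/2, -3, -3/2, -1, -1/2, 1/2, 1, 3/2, 3, 9/2, 9


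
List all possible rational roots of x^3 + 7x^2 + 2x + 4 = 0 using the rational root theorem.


Rational root theorem: possible roots are ±p/q where:
  p divides the constant term (4): p ∈ {1, 2, 4}
  q divides the leading coefficient (1): q ∈ {1}

All possible rational roots: -4, -2, -1, 1, 2, 4

-4, -2, -1, 1, 2, 4


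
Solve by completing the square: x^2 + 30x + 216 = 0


Start: x^2 + 30x + 216 = 0
Move constant: x^2 + 30x = -216
Half of 30 is 15, squared is 225
Add 225 to both sides: x^2 + 30x + 225 = 9
(x + 15)^2 = 9
x + 15 = ±3
x = -15 + 3 = -12 or x = -15 - 3 = -18

x = -18, x = -12


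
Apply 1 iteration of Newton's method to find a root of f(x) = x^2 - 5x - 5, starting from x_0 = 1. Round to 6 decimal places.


Newton's method: x_(n+1) = x_n - f(x_n)/f'(x_n)
f(x) = x^2 - 5x - 5
f'(x) = 2x - 5

Iteration 1:
  f(1.000000) = -9.000000
  f'(1.000000) = -3.000000
  x_1 = 1.000000 - (-9.000000)/(-3.000000) = -2.000000

x_1 = -2.000000


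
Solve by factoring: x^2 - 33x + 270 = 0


We need two numbers that multiply to 270 and add to -33.
Those numbers are -15 and -18 (since (-15) * (-18) = 270 and (-15) + (-18) = -33).
So x^2 - 33x + 270 = (x - 15)(x - 18) = 0
Setting each factor to zero: x = 15 or x = 18

x = 15, x = 18


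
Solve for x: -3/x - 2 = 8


Subtract -2 from both sides: -3/x = 10
Multiply both sides by x: -3 = 10 * x
Divide by 10: x = -3/10

x = -3/10


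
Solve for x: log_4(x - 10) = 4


Convert to exponential form: x - 10 = 4^4 = 256
x = 256 + 10 = 266
Check: log_4(266 - 10) = log_4(256) = log_4(256) = 4 ✓

x = 266


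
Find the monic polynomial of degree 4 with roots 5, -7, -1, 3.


A monic polynomial with roots 5, -7, -1, 3 is:
p(x) = (x - 5)(x + 7)(x + 1)(x - 3)
After multiplying by (x - 5): x - 5
After multiplying by (x + 7): x^2 + 2x - 35
After multiplying by (x + 1): x^3 + 3x^2 - 33x - 35
After multiplying by (x - 3): x^4 - 42x^2 + 64x + 105

x^4 - 42x^2 + 64x + 105


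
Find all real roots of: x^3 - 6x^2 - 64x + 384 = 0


Let p(x) = x^3 - 6x^2 - 64x + 384. By the rational root theorem (leading coefficient 1), any rational root is an integer divisor of 384: try ±1, ±2, ... in turn.
Test x = 1: value = 315 ≠ 0.
Test x = -1: value = 441 ≠ 0.
Test x = 2: value = 240 ≠ 0.
Test x = -2: value = 480 ≠ 0.
Test x = 3: value = 165 ≠ 0.
Test x = -3: value = 495 ≠ 0.
Test x = 4: value = 96 ≠ 0.
Test x = -4: value = 480 ≠ 0.
Test x = 6: value = 0 ✓, so (x - 6) is a factor.
Synthetic division by (x - 6): bring down 1; 1(6) - 6 = 0; 0(6) - 64 = -64; (-64)(6) + 384 = 0 → quotient x^2 - 64, remainder 0.
Solve the quadratic x^2 - 64 = 0: discriminant = 0^2 - 4(1)(-64) = 0 + 256 = 256.
sqrt(256) = 16, so x = (0 ± 16)/2: x = 8 or x = -8.

x = -8, x = 6, x = 8


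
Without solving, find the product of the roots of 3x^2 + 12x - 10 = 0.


By Vieta's formulas for ax^2 + bx + c = 0:
  Sum of roots = -b/a
  Product of roots = c/a

Here a = 3, b = 12, c = -10
Sum = -(12)/3 = -4
Product = -10/3 = -10/3

Product = -10/3


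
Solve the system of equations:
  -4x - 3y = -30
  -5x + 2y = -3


Using Cramer's rule:
Determinant D = (-4)(2) - (-5)(-3) = -8 - 15 = -23
Dx = (-30)(2) - (-3)(-3) = -60 - 9 = -69
Dy = (-4)(-3) - (-5)(-30) = 12 - 150 = -138
x = Dx/D = -69/-23 = 3
y = Dy/D = -138/-23 = 6

x = 3, y = 6


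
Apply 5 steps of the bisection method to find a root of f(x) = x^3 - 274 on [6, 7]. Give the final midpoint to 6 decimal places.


f(x) = x^3 - 274
f(6) = -58 < 0
f(7) = 69 > 0

Step 1: midpoint = (6.000000 + 7.000000)/2 = 6.500000
  f(6.500000) = 0.625000
  f(mid) > 0, so root is in [6.000000, 6.500000]

Step 2: midpoint = (6.000000 + 6.500000)/2 = 6.250000
  f(6.250000) = -29.859375
  f(mid) < 0, so root is in [6.250000, 6.500000]

Step 3: midpoint = (6.250000 + 6.500000)/2 = 6.375000
  f(6.375000) = -14.916016
  f(mid) < 0, so root is in [6.375000, 6.500000]

Step 4: midpoint = (6.375000 + 6.500000)/2 = 6.437500
  f(6.437500) = -7.220947
  f(mid) < 0, so root is in [6.437500, 6.500000]

Step 5: midpoint = (6.437500 + 6.500000)/2 = 6.468750
  f(6.468750) = -3.316925
  f(mid) < 0, so root is in [6.468750, 6.500000]

midpoint = 6.468750


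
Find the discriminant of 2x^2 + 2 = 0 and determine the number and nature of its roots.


For ax^2 + bx + c = 0, discriminant D = b^2 - 4ac
Here a = 2, b = 0, c = 2
D = (0)^2 - 4(2)(2) = 0 - 16 = -16

D = -16 < 0
The equation has no real roots (2 complex conjugate roots).

Discriminant = -16, no real roots (2 complex conjugate roots)


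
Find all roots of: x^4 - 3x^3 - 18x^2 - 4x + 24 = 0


Let p(x) = x^4 - 3x^3 - 18x^2 - 4x + 24. By the rational root theorem (leading coefficient 1), any rational root is an integer divisor of 24: try ±1, ±2, ... in turn.
Test x = 1: value = 0 ✓, so (x - 1) is a factor.
Synthetic division by (x - 1): bring down 1; 1(1) - 3 = -2; (-2)(1) - 18 = -20; (-20)(1) - 4 = -24; (-24)(1) + 24 = 0 → quotient x^3 - 2x^2 - 20x - 24, remainder 0.
Continue with the quotient x^3 - 2x^2 - 20x - 24 (candidates must divide 24; re-test x = 1 first in case it repeats).
Test x = 1: value = -45 ≠ 0.
Test x = -1: value = -7 ≠ 0.
Test x = 2: value = -64 ≠ 0.
Test x = -2: value = 0 ✓, so (x + 2) is a factor.
Synthetic division by (x + 2): bring down 1; 1(-2) - 2 = -4; (-4)(-2) - 20 = -12; (-12)(-2) - 24 = 0 → quotient x^2 - 4x - 12, remainder 0.
Solve the quadratic x^2 - 4x - 12 = 0: discriminant = (-4)^2 - 4(1)(-12) = 16 + 48 = 64.
sqrt(64) = 8, so x = (4 ± 8)/2: x = 6 or x = -2.
Collecting all roots found:

x = -2 (multiplicity 2), x = 1, x = 6


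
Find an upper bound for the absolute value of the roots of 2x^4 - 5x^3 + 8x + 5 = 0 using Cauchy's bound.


Cauchy's bound: all roots r satisfy |r| <= 1 + max(|a_i/a_n|) for i = 0,...,n-1
where a_n is the leading coefficient.

Coefficients: [2, -5, 0, 8, 5]
Leading coefficient a_n = 2
Ratios |a_i/a_n|: 5/2, 0, 4, 5/2
Maximum ratio: 4
Cauchy's bound: |r| <= 1 + 4 = 5

Upper bound = 5


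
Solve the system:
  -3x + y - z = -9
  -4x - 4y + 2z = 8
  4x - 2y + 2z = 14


Using Cramer's rule. Expand each determinant along the first row.
D  = (-3)*[(-4)*2 - 2*(-2)] - 1*[(-4)*2 - 2*4] + (-1)*[(-4)*(-2) - (-4)*4]
  = (-3)*(-4) - 1*(-16) + (-1)*(24) = 4
Dx = (-9)*[(-4)*2 - 2*(-2)] - 1*[8*2 - 2*14] + (-1)*[8*(-2) - (-4)*14]
  = (-9)*(-4) - 1*(-12) + (-1)*(40) = 8
Dy = (-3)*[8*2 - 2*14] - (-9)*[(-4)*2 - 2*4] + (-1)*[(-4)*14 - 8*4]
  = (-3)*(-12) - (-9)*(-16) + (-1)*(-88) = -20
Dz = (-3)*[(-4)*14 - 8*(-2)] - 1*[(-4)*14 - 8*4] + (-9)*[(-4)*(-2) - (-4)*4]
  = (-3)*(-40) - 1*(-88) + (-9)*(24) = -8
x = Dx/D = 8/4 = 2, y = Dy/D = -20/4 = -5, z = Dz/D = -8/4 = -2
Check eq1: (-3)(2) + (1)(-5) + (-1)(-2) = -9 = -9 ✓
Check eq2: (-4)(2) + (-4)(-5) + (2)(-2) = 8 = 8 ✓
Check eq3: (4)(2) + (-2)(-5) + (2)(-2) = 14 = 14 ✓

x = 2, y = -5, z = -2


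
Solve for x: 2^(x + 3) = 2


Express both sides with the same base.
2 = 2^1
Since the bases match, equate exponents: x + 3 = 1
So x = 1 - (3) = -2

x = -2


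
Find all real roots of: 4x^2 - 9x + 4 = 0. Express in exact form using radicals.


Using the quadratic formula: x = (-b ± sqrt(b^2 - 4ac)) / (2a)
Here a = 4, b = -9, c = 4
Discriminant = b^2 - 4ac = (-9)^2 - 4(4)(4) = 81 - 64 = 17
Since discriminant = 17 > 0, there are two real roots.
x = (9 ± sqrt(17)) / 8
Numerically: x ≈ 1.6404 or x ≈ 0.6096

x = (9 + sqrt(17)) / 8 or x = (9 - sqrt(17)) / 8


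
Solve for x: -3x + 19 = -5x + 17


Starting with: -3x + 19 = -5x + 17
Move all x terms to left: (-3 + 5)x = 17 - 19
Simplify: 2x = -2
Divide both sides by 2: x = -1

x = -1


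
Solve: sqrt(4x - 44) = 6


Square both sides: 4x - 44 = 6^2 = 36
4x = 36 + 44 = 80
x = 20
Check: sqrt(4*20 - 44) = sqrt(36) = 6 ✓

x = 20


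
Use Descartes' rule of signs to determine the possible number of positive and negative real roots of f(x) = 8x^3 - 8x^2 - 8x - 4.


Descartes' rule of signs:

For positive roots, count sign changes in f(x) = 8x^3 - 8x^2 - 8x - 4:
Signs of coefficients: +, -, -, -
Number of sign changes: 1
Possible positive real roots: 1

For negative roots, examine f(-x) = -8x^3 - 8x^2 + 8x - 4:
Signs of coefficients: -, -, +, -
Number of sign changes: 2
Possible negative real roots: 2, 0

Positive roots: 1; Negative roots: 2 or 0


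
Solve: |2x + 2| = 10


An absolute value equation |expr| = 10 gives two cases:
Case 1: 2x + 2 = 10
  2x = 8, so x = 4
Case 2: 2x + 2 = -10
  2x = -12, so x = -6

x = -6, x = 4


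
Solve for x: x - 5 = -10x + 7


Starting with: x - 5 = -10x + 7
Move all x terms to left: (1 + 10)x = 7 + 5
Simplify: 11x = 12
Divide both sides by 11: x = 12/11

x = 12/11


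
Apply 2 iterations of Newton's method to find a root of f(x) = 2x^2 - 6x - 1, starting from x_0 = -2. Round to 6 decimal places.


Newton's method: x_(n+1) = x_n - f(x_n)/f'(x_n)
f(x) = 2x^2 - 6x - 1
f'(x) = 4x - 6

Iteration 1:
  f(-2.000000) = 19.000000
  f'(-2.000000) = -14.000000
  x_1 = -2.000000 - (19.000000)/(-14.000000) = -0.642857

Iteration 2:
  f(-0.642857) = 3.683673
  f'(-0.642857) = -8.571429
  x_2 = -0.642857 - (3.683673)/(-8.571429) = -0.213095

x_2 = -0.213095


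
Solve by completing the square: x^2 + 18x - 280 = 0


Start: x^2 + 18x - 280 = 0
Move constant: x^2 + 18x = 280
Half of 18 is 9, squared is 81
Add 81 to both sides: x^2 + 18x + 81 = 361
(x + 9)^2 = 361
x + 9 = ±19
x = -9 + 19 = 10 or x = -9 - 19 = -28

x = -28, x = 10


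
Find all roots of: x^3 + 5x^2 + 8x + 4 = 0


Let p(x) = x^3 + 5x^2 + 8x + 4. By the rational root theorem (leading coefficient 1), any rational root is an integer divisor of 4: try ±1, ±2, ... in turn.
Test x = 1: value = 18 ≠ 0.
Test x = -1: value = 0 ✓, so (x + 1) is a factor.
Synthetic division by (x + 1): bring down 1; 1(-1) + 5 = 4; 4(-1) + 8 = 4; 4(-1) + 4 = 0 → quotient x^2 + 4x + 4, remainder 0.
Solve the quadratic x^2 + 4x + 4 = 0: discriminant = 4^2 - 4(1)(4) = 16 - 16 = 0.
Discriminant = 0, so a double root: x = -4/2 = -2.
Collecting all roots found:

x = -2 (multiplicity 2), x = -1


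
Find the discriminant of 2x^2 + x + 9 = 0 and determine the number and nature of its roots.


For ax^2 + bx + c = 0, discriminant D = b^2 - 4ac
Here a = 2, b = 1, c = 9
D = (1)^2 - 4(2)(9) = 1 - 72 = -71

D = -71 < 0
The equation has no real roots (2 complex conjugate roots).

Discriminant = -71, no real roots (2 complex conjugate roots)


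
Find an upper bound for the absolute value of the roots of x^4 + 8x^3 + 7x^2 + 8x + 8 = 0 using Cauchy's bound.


Cauchy's bound: all roots r satisfy |r| <= 1 + max(|a_i/a_n|) for i = 0,...,n-1
where a_n is the leading coefficient.

Coefficients: [1, 8, 7, 8, 8]
Leading coefficient a_n = 1
Ratios |a_i/a_n|: 8, 7, 8, 8
Maximum ratio: 8
Cauchy's bound: |r| <= 1 + 8 = 9

Upper bound = 9


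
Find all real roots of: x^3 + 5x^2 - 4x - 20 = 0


Let p(x) = x^3 + 5x^2 - 4x - 20. By the rational root theorem (leading coefficient 1), any rational root is an integer divisor of 20: try ±1, ±2, ... in turn.
Test x = 1: value = -18 ≠ 0.
Test x = -1: value = -12 ≠ 0.
Test x = 2: value = 0 ✓, so (x - 2) is a factor.
Synthetic division by (x - 2): bring down 1; 1(2) + 5 = 7; 7(2) - 4 = 10; 10(2) - 20 = 0 → quotient x^2 + 7x + 10, remainder 0.
Solve the quadratic x^2 + 7x + 10 = 0: discriminant = 7^2 - 4(1)(10) = 49 - 40 = 9.
sqrt(9) = 3, so x = (-7 ± 3)/2: x = -2 or x = -5.

x = -5, x = -2, x = 2


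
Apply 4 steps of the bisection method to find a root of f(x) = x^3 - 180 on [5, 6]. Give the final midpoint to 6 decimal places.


f(x) = x^3 - 180
f(5) = -55 < 0
f(6) = 36 > 0

Step 1: midpoint = (5.000000 + 6.000000)/2 = 5.500000
  f(5.500000) = -13.625000
  f(mid) < 0, so root is in [5.500000, 6.000000]

Step 2: midpoint = (5.500000 + 6.000000)/2 = 5.750000
  f(5.750000) = 10.109375
  f(mid) > 0, so root is in [5.500000, 5.750000]

Step 3: midpoint = (5.500000 + 5.750000)/2 = 5.625000
  f(5.625000) = -2.021484
  f(mid) < 0, so root is in [5.625000, 5.750000]

Step 4: midpoint = (5.625000 + 5.750000)/2 = 5.687500
  f(5.687500) = 3.977295
  f(mid) > 0, so root is in [5.625000, 5.687500]

midpoint = 5.687500


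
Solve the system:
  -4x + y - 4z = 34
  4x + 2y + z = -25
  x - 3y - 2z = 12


Using Cramer's rule. Expand each determinant along the first row.
D  = (-4)*[2*(-2) - 1*(-3)] - 1*[4*(-2) - 1*1] + (-4)*[4*(-3) - 2*1]
  = (-4)*(-1) - 1*(-9) + (-4)*(-14) = 69
Dx = 34*[2*(-2) - 1*(-3)] - 1*[(-25)*(-2) - 1*12] + (-4)*[(-25)*(-3) - 2*12]
  = 34*(-1) - 1*(38) + (-4)*(51) = -276
Dy = (-4)*[(-25)*(-2) - 1*12] - 34*[4*(-2) - 1*1] + (-4)*[4*12 - (-25)*1]
  = (-4)*(38) - 34*(-9) + (-4)*(73) = -138
Dz = (-4)*[2*12 - (-25)*(-3)] - 1*[4*12 - (-25)*1] + 34*[4*(-3) - 2*1]
  = (-4)*(-51) - 1*(73) + 34*(-14) = -345
x = Dx/D = -276/69 = -4, y = Dy/D = -138/69 = -2, z = Dz/D = -345/69 = -5
Check eq1: (-4)(-4) + (1)(-2) + (-4)(-5) = 34 = 34 ✓
Check eq2: (4)(-4) + (2)(-2) + (1)(-5) = -25 = -25 ✓
Check eq3: (1)(-4) + (-3)(-2) + (-2)(-5) = 12 = 12 ✓

x = -4, y = -2, z = -5


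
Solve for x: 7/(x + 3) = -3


Multiply both sides by (x + 3): 7 = -3(x + 3)
Distribute: 7 = -3x - 9
-3x = 7 + 9 = 16
x = -16/3

x = -16/3


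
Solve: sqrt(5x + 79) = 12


Square both sides: 5x + 79 = 12^2 = 144
5x = 144 - 79 = 65
x = 13
Check: sqrt(5*13 + 79) = sqrt(144) = 12 ✓

x = 13


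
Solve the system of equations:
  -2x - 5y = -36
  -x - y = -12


Using Cramer's rule:
Determinant D = (-2)(-1) - (-1)(-5) = 2 - 5 = -3
Dx = (-36)(-1) - (-12)(-5) = 36 - 60 = -24
Dy = (-2)(-12) - (-1)(-36) = 24 - 36 = -12
x = Dx/D = -24/-3 = 8
y = Dy/D = -12/-3 = 4

x = 8, y = 4


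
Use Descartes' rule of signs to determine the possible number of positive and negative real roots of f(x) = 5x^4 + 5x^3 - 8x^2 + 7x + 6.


Descartes' rule of signs:

For positive roots, count sign changes in f(x) = 5x^4 + 5x^3 - 8x^2 + 7x + 6:
Signs of coefficients: +, +, -, +, +
Number of sign changes: 2
Possible positive real roots: 2, 0

For negative roots, examine f(-x) = 5x^4 - 5x^3 - 8x^2 - 7x + 6:
Signs of coefficients: +, -, -, -, +
Number of sign changes: 2
Possible negative real roots: 2, 0

Positive roots: 2 or 0; Negative roots: 2 or 0


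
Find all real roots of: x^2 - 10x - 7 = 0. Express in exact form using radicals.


Using the quadratic formula: x = (-b ± sqrt(b^2 - 4ac)) / (2a)
Here a = 1, b = -10, c = -7
Discriminant = b^2 - 4ac = (-10)^2 - 4(1)(-7) = 100 + 28 = 128
Since discriminant = 128 > 0, there are two real roots.
x = (10 ± 8*sqrt(2)) / 2
Simplifying: x = 5 ± 4*sqrt(2)
Numerically: x ≈ 10.6569 or x ≈ -0.6569

x = 5 + 4*sqrt(2) or x = 5 - 4*sqrt(2)


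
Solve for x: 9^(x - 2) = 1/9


Express both sides with the same base.
1/9 = 9^(-1)
Since the bases match, equate exponents: x - 2 = -1
So x = -1 - (-2) = 1

x = 1


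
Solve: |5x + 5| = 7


An absolute value equation |expr| = 7 gives two cases:
Case 1: 5x + 5 = 7
  5x = 2, so x = 2/5
Case 2: 5x + 5 = -7
  5x = -12, so x = -12/5

x = -12/5, x = 2/5


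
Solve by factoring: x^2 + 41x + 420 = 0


We need two numbers that multiply to 420 and add to 41.
Those numbers are 21 and 20 (since 21 * 20 = 420 and 21 + 20 = 41).
So x^2 + 41x + 420 = (x + 21)(x + 20) = 0
Setting each factor to zero: x = -21 or x = -20

x = -21, x = -20


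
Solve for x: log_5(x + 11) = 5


Convert to exponential form: x + 11 = 5^5 = 3125
x = 3125 - 11 = 3114
Check: log_5(3114 + 11) = log_5(3125) = log_5(3125) = 5 ✓

x = 3114


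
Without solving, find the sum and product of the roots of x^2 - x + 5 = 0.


By Vieta's formulas for ax^2 + bx + c = 0:
  Sum of roots = -b/a
  Product of roots = c/a

Here a = 1, b = -1, c = 5
Sum = -(-1)/1 = 1
Product = 5/1 = 5

Sum = 1, Product = 5


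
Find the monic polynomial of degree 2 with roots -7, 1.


A monic polynomial with roots -7, 1 is:
p(x) = (x + 7)(x - 1)
After multiplying by (x + 7): x + 7
After multiplying by (x - 1): x^2 + 6x - 7

x^2 + 6x - 7


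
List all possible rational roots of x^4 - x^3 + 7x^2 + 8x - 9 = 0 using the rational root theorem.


Rational root theorem: possible roots are ±p/q where:
  p divides the constant term (-9): p ∈ {1, 3, 9}
  q divides the leading coefficient (1): q ∈ {1}

All possible rational roots: -9, -3, -1, 1, 3, 9

-9, -3, -1, 1, 3, 9


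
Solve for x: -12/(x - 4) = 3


Multiply both sides by (x - 4): -12 = 3(x - 4)
Distribute: -12 = 3x - 12
3x = -12 + 12 = 0
x = 0

x = 0


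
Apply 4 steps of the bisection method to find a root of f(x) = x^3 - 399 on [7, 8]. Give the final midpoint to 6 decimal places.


f(x) = x^3 - 399
f(7) = -56 < 0
f(8) = 113 > 0

Step 1: midpoint = (7.000000 + 8.000000)/2 = 7.500000
  f(7.500000) = 22.875000
  f(mid) > 0, so root is in [7.000000, 7.500000]

Step 2: midpoint = (7.000000 + 7.500000)/2 = 7.250000
  f(7.250000) = -17.921875
  f(mid) < 0, so root is in [7.250000, 7.500000]

Step 3: midpoint = (7.250000 + 7.500000)/2 = 7.375000
  f(7.375000) = 2.130859
  f(mid) > 0, so root is in [7.250000, 7.375000]

Step 4: midpoint = (7.250000 + 7.375000)/2 = 7.312500
  f(7.312500) = -7.981201
  f(mid) < 0, so root is in [7.312500, 7.375000]

midpoint = 7.312500


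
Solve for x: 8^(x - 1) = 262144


Express both sides with the same base.
262144 = 8^6
Since the bases match, equate exponents: x - 1 = 6
So x = 6 - (-1) = 7

x = 7


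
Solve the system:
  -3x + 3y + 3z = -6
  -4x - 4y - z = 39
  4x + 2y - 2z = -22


Using Cramer's rule. Expand each determinant along the first row.
D  = (-3)*[(-4)*(-2) - (-1)*2] - 3*[(-4)*(-2) - (-1)*4] + 3*[(-4)*2 - (-4)*4]
  = (-3)*(10) - 3*(12) + 3*(8) = -42
Dx = (-6)*[(-4)*(-2) - (-1)*2] - 3*[39*(-2) - (-1)*(-22)] + 3*[39*2 - (-4)*(-22)]
  = (-6)*(10) - 3*(-100) + 3*(-10) = 210
Dy = (-3)*[39*(-2) - (-1)*(-22)] - (-6)*[(-4)*(-2) - (-1)*4] + 3*[(-4)*(-22) - 39*4]
  = (-3)*(-100) - (-6)*(12) + 3*(-68) = 168
Dz = (-3)*[(-4)*(-22) - 39*2] - 3*[(-4)*(-22) - 39*4] + (-6)*[(-4)*2 - (-4)*4]
  = (-3)*(10) - 3*(-68) + (-6)*(8) = 126
x = Dx/D = 210/-42 = -5, y = Dy/D = 168/-42 = -4, z = Dz/D = 126/-42 = -3
Check eq1: (-3)(-5) + (3)(-4) + (3)(-3) = -6 = -6 ✓
Check eq2: (-4)(-5) + (-4)(-4) + (-1)(-3) = 39 = 39 ✓
Check eq3: (4)(-5) + (2)(-4) + (-2)(-3) = -22 = -22 ✓

x = -5, y = -4, z = -3


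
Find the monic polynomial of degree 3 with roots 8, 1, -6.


A monic polynomial with roots 8, 1, -6 is:
p(x) = (x - 8)(x - 1)(x + 6)
After multiplying by (x - 8): x - 8
After multiplying by (x - 1): x^2 - 9x + 8
After multiplying by (x + 6): x^3 - 3x^2 - 46x + 48

x^3 - 3x^2 - 46x + 48


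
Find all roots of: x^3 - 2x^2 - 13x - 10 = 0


Let p(x) = x^3 - 2x^2 - 13x - 10. By the rational root theorem (leading coefficient 1), any rational root is an integer divisor of 10: try ±1, ±2, ... in turn.
Test x = 1: value = -24 ≠ 0.
Test x = -1: value = 0 ✓, so (x + 1) is a factor.
Synthetic division by (x + 1): bring down 1; 1(-1) - 2 = -3; (-3)(-1) - 13 = -10; (-10)(-1) - 10 = 0 → quotient x^2 - 3x - 10, remainder 0.
Solve the quadratic x^2 - 3x - 10 = 0: discriminant = (-3)^2 - 4(1)(-10) = 9 + 40 = 49.
sqrt(49) = 7, so x = (3 ± 7)/2: x = 5 or x = -2.
Collecting all roots found:

x = -2, x = -1, x = 5


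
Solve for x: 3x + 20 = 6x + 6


Starting with: 3x + 20 = 6x + 6
Move all x terms to left: (3 - 6)x = 6 - 20
Simplify: -3x = -14
Divide both sides by -3: x = 14/3

x = 14/3


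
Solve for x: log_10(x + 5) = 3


Convert to exponential form: x + 5 = 10^3 = 1000
x = 1000 - 5 = 995
Check: log_10(995 + 5) = log_10(1000) = log_10(1000) = 3 ✓

x = 995


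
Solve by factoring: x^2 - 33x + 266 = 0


We need two numbers that multiply to 266 and add to -33.
Those numbers are -19 and -14 (since (-19) * (-14) = 266 and (-19) + (-14) = -33).
So x^2 - 33x + 266 = (x - 19)(x - 14) = 0
Setting each factor to zero: x = 19 or x = 14

x = 14, x = 19


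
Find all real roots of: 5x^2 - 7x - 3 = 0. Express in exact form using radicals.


Using the quadratic formula: x = (-b ± sqrt(b^2 - 4ac)) / (2a)
Here a = 5, b = -7, c = -3
Discriminant = b^2 - 4ac = (-7)^2 - 4(5)(-3) = 49 + 60 = 109
Since discriminant = 109 > 0, there are two real roots.
x = (7 ± sqrt(109)) / 10
Numerically: x ≈ 1.7440 or x ≈ -0.3440

x = (7 + sqrt(109)) / 10 or x = (7 - sqrt(109)) / 10


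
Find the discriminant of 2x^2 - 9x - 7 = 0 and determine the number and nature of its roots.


For ax^2 + bx + c = 0, discriminant D = b^2 - 4ac
Here a = 2, b = -9, c = -7
D = (-9)^2 - 4(2)(-7) = 81 + 56 = 137

D = 137 > 0 but not a perfect square
The equation has 2 distinct real irrational roots.

Discriminant = 137, 2 distinct real irrational roots


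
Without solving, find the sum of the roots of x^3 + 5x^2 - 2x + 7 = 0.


By Vieta's formulas for x^3 + bx^2 + cx + d = 0:
  r1 + r2 + r3 = -b/a = -5
  r1*r2 + r1*r3 + r2*r3 = c/a = -2
  r1*r2*r3 = -d/a = -7


Sum = -5


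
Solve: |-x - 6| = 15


An absolute value equation |expr| = 15 gives two cases:
Case 1: -x - 6 = 15
  -x = 21, so x = -21
Case 2: -x - 6 = -15
  -x = -9, so x = 9

x = -21, x = 9


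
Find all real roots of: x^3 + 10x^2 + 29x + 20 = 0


Let p(x) = x^3 + 10x^2 + 29x + 20. By the rational root theorem (leading coefficient 1), any rational root is an integer divisor of 20: try ±1, ±2, ... in turn.
Test x = 1: value = 60 ≠ 0.
Test x = -1: value = 0 ✓, so (x + 1) is a factor.
Synthetic division by (x + 1): bring down 1; 1(-1) + 10 = 9; 9(-1) + 29 = 20; 20(-1) + 20 = 0 → quotient x^2 + 9x + 20, remainder 0.
Solve the quadratic x^2 + 9x + 20 = 0: discriminant = 9^2 - 4(1)(20) = 81 - 80 = 1.
sqrt(1) = 1, so x = (-9 ± 1)/2: x = -4 or x = -5.

x = -5, x = -4, x = -1


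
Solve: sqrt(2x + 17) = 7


Square both sides: 2x + 17 = 7^2 = 49
2x = 49 - 17 = 32
x = 16
Check: sqrt(2*16 + 17) = sqrt(49) = 7 ✓

x = 16


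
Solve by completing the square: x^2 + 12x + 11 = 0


Start: x^2 + 12x + 11 = 0
Move constant: x^2 + 12x = -11
Half of 12 is 6, squared is 36
Add 36 to both sides: x^2 + 12x + 36 = 25
(x + 6)^2 = 25
x + 6 = ±5
x = -6 + 5 = -1 or x = -6 - 5 = -11

x = -11, x = -1


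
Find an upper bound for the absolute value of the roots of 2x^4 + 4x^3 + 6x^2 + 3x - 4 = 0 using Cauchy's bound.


Cauchy's bound: all roots r satisfy |r| <= 1 + max(|a_i/a_n|) for i = 0,...,n-1
where a_n is the leading coefficient.

Coefficients: [2, 4, 6, 3, -4]
Leading coefficient a_n = 2
Ratios |a_i/a_n|: 2, 3, 3/2, 2
Maximum ratio: 3
Cauchy's bound: |r| <= 1 + 3 = 4

Upper bound = 4


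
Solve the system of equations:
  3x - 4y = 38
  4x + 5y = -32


Using Cramer's rule:
Determinant D = (3)(5) - (4)(-4) = 15 + 16 = 31
Dx = (38)(5) - (-32)(-4) = 190 - 128 = 62
Dy = (3)(-32) - (4)(38) = -96 - 152 = -248
x = Dx/D = 62/31 = 2
y = Dy/D = -248/31 = -8

x = 2, y = -8


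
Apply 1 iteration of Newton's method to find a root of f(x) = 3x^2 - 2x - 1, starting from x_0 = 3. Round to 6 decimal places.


Newton's method: x_(n+1) = x_n - f(x_n)/f'(x_n)
f(x) = 3x^2 - 2x - 1
f'(x) = 6x - 2

Iteration 1:
  f(3.000000) = 20.000000
  f'(3.000000) = 16.000000
  x_1 = 3.000000 - (20.000000)/(16.000000) = 1.750000

x_1 = 1.750000


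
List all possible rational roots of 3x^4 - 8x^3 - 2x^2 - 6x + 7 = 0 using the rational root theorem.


Rational root theorem: possible roots are ±p/q where:
  p divides the constant term (7): p ∈ {1, 7}
  q divides the leading coefficient (3): q ∈ {1, 3}

All possible rational roots: -7, -7/3, -1, -1/3, 1/3, 1, 7/3, 7

-7, -7/3, -1, -1/3, 1/3, 1, 7/3, 7


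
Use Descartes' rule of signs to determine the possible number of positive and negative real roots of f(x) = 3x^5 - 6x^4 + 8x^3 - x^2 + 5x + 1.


Descartes' rule of signs:

For positive roots, count sign changes in f(x) = 3x^5 - 6x^4 + 8x^3 - x^2 + 5x + 1:
Signs of coefficients: +, -, +, -, +, +
Number of sign changes: 4
Possible positive real roots: 4, 2, 0

For negative roots, examine f(-x) = -3x^5 - 6x^4 - 8x^3 - x^2 - 5x + 1:
Signs of coefficients: -, -, -, -, -, +
Number of sign changes: 1
Possible negative real roots: 1

Positive roots: 4 or 2 or 0; Negative roots: 1


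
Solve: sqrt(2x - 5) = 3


Square both sides: 2x - 5 = 3^2 = 9
2x = 9 + 5 = 14
x = 7
Check: sqrt(2*7 - 5) = sqrt(9) = 3 ✓

x = 7


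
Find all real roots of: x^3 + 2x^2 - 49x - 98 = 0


Let p(x) = x^3 + 2x^2 - 49x - 98. By the rational root theorem (leading coefficient 1), any rational root is an integer divisor of 98: try ±1, ±2, ... in turn.
Test x = 1: value = -144 ≠ 0.
Test x = -1: value = -48 ≠ 0.
Test x = 2: value = -180 ≠ 0.
Test x = -2: value = 0 ✓, so (x + 2) is a factor.
Synthetic division by (x + 2): bring down 1; 1(-2) + 2 = 0; 0(-2) - 49 = -49; (-49)(-2) - 98 = 0 → quotient x^2 - 49, remainder 0.
Solve the quadratic x^2 - 49 = 0: discriminant = 0^2 - 4(1)(-49) = 0 + 196 = 196.
sqrt(196) = 14, so x = (0 ± 14)/2: x = 7 or x = -7.

x = -7, x = -2, x = 7
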